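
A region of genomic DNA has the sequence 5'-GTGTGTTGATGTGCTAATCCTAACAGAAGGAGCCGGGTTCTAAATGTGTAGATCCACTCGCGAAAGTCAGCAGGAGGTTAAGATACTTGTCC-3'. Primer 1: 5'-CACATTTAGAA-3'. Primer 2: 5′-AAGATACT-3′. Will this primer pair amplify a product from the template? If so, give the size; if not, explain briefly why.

No product — the primers' 3' ends point away from each other.

Primer 1 (CACATTTAGAA) has reverse complement TTCTAAATGTG, which matches the top strand at positions 38–48; primer 1 anneals to the top strand there with its 3' end pointing upstream toward position 38.
Primer 2 (AAGATACT) matches the top strand directly at positions 80–87; it anneals to the bottom strand with its 3' end pointing downstream toward position 87.
The 3' ends diverge (primer 1 extends toward position 1, primer 2 toward position 92), so the primers never converge on a shared product.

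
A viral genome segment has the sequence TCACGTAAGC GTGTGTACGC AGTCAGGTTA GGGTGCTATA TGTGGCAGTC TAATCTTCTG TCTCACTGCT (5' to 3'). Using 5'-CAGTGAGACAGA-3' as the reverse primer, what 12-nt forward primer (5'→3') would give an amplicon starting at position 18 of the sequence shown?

5'-CGCAGTCAGGTT-3'

The reverse primer's reverse complement TCTGTCTCACTG matches the template at positions 57–68; the product starts at position 18.
The forward primer is identical to the top strand over positions 18–29: CGCAGTCAGGTT.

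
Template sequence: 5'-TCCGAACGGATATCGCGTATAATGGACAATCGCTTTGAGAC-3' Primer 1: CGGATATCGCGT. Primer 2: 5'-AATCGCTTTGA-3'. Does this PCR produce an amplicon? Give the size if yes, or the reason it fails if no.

Primer 1 (CGGATATCGCGT) matches the top strand at positions 7–18 (3' end points downstream).
Primer 2 (AATCGCTTTGA) also matches the top strand directly, at positions 28–38 — its reverse complement TCAAAGCGATT is not present.
Both primers anneal to the bottom strand with 3' ends pointing the same way, so neither can prime synthesis back toward the other.

No product — both primers anneal to the same strand and extend in the same direction.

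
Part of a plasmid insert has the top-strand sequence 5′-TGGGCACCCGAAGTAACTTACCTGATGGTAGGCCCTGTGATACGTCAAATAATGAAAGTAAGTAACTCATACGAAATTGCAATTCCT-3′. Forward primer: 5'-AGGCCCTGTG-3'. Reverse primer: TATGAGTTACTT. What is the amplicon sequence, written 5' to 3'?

5'-AGGCCCTGTGATACGTCAAATAATGAAAGTAAGTAACTCATA-3'

The forward primer matches the template at positions 30–39.
The reverse primer's reverse complement is AAGTAACTCATA, which matches the template at positions 60–71.
The product is the template from position 30 through 71 (42 bp).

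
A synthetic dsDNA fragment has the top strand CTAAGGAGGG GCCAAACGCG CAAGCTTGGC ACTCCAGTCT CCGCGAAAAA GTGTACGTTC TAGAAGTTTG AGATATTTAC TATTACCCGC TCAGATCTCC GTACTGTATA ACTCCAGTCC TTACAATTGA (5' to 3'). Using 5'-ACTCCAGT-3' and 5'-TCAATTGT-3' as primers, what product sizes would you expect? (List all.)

100 bp, 20 bp

The forward primer ACTCCAGT matches the top strand at positions 31–38, 111–118.
The reverse primer's reverse complement is ACAATTGA, matching at positions 123–130.
Each forward site pairs with the reverse site to give a product ending at position 130: sizes 100, 20 bp.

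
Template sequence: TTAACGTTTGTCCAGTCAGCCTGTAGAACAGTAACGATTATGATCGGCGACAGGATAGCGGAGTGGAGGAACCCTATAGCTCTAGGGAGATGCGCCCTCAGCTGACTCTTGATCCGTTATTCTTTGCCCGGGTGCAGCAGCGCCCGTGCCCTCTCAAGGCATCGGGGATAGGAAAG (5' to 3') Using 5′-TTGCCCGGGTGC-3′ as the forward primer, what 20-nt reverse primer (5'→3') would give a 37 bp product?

5'-GCCTTGAGAGGGCACGGGCG-3'

The forward primer binds at positions 124–135, so a 37 bp product ends at position 124 + 37 − 1 = 160.
The reverse primer anneals to the top strand over positions 141–160, i.e. to CGCCCGTGCCCTCTCAAGGC.
Its sequence written 5'→3' is the reverse complement: GCCTTGAGAGGGCACGGGCG.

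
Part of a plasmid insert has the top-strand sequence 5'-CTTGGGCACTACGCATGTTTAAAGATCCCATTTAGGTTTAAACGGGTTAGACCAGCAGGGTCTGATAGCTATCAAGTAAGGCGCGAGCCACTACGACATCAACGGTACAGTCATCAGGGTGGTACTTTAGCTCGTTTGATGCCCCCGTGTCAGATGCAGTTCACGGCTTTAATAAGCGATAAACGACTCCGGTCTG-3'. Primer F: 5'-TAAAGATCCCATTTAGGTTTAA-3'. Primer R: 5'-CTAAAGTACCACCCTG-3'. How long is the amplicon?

The forward primer matches the template at positions 20–41.
The reverse primer's reverse complement is CAGGGTGGTACTTTAG, which matches the template at positions 115–130.
The product runs from position 20 to position 130, so its length is 130 − 20 + 1 = 111 bp.

111 bp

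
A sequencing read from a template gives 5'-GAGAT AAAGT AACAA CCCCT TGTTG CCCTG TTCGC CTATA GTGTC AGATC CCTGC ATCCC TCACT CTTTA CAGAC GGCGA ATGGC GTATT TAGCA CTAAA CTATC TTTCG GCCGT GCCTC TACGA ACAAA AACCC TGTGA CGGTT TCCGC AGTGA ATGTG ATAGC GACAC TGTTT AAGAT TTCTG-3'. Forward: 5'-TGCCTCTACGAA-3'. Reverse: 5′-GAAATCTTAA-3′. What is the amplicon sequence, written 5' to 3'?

5'-TGCCTCTACGAACAAAAACCCTGTGACGGTTTCCGCAGTGAATGTGATAGCGACACTGTTTAAGATTTC-3'

Scanning the template, TGCCTCTACGAA occurs at positions 115–126; this primer anneals to the bottom strand there with its 3' end pointing downstream.
The reverse primer's reverse complement is TTAAGATTTC, which matches the template at positions 174–183.
The product is the template from position 115 through 183 (69 bp).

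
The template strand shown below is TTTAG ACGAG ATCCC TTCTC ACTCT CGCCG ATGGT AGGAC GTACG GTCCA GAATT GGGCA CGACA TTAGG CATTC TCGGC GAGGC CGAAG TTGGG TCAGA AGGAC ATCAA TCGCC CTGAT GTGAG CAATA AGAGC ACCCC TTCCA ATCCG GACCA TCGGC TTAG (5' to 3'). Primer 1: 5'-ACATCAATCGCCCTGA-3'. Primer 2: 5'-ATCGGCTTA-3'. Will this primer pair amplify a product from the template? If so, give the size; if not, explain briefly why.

No product — both primers anneal to the same strand and extend in the same direction.

Primer 1 (ACATCAATCGCCCTGA) matches the top strand at positions 104–119 (3' end points downstream).
Primer 2 (ATCGGCTTA) also matches the top strand directly, at positions 155–163 — its reverse complement TAAGCCGAT is not present.
Both primers anneal to the bottom strand with 3' ends pointing the same way, so neither can prime synthesis back toward the other.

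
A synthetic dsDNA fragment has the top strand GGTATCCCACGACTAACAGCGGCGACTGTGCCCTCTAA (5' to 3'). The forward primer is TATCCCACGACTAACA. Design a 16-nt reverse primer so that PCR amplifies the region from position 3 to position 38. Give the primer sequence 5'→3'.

5'-TTAGAGGGCACAGTCG-3'

The product's 3' end on the top strand is position 38.
The reverse primer anneals to the top strand over positions 23–38, i.e. to CGACTGTGCCCTCTAA.
Its sequence written 5'→3' is the reverse complement: TTAGAGGGCACAGTCG.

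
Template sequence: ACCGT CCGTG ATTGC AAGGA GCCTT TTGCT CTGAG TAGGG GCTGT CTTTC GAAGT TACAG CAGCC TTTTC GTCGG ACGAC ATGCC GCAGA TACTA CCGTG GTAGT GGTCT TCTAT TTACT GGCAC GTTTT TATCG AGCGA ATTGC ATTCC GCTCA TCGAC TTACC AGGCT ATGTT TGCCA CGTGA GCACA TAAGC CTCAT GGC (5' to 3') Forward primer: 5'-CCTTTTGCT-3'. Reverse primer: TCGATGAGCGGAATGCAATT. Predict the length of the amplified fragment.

Forward primer CCTTTTGCT is found on the top strand at positions 22–30.
Taking the reverse complement of TCGATGAGCGGAATGCAATT gives AATTGCATTCCGCTCATCGA, found at positions 140–159 on the template; the primer anneals here to the top strand with its 3' end pointing upstream.
The product runs from position 22 to position 159, so its length is 159 − 22 + 1 = 138 bp.

138 bp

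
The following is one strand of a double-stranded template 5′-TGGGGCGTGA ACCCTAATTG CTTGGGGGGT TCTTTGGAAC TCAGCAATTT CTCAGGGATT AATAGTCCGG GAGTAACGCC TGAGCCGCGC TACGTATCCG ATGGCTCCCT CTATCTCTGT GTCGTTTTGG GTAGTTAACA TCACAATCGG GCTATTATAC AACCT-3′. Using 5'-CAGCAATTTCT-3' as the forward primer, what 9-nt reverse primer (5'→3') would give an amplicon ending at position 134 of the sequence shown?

5'-CTACCCAAA-3'

The forward primer binds at positions 42–52; the product's 3' end on the top strand is position 134.
The reverse primer anneals to the top strand over positions 126–134, i.e. to TTTGGGTAG.
Its sequence written 5'→3' is the reverse complement: CTACCCAAA.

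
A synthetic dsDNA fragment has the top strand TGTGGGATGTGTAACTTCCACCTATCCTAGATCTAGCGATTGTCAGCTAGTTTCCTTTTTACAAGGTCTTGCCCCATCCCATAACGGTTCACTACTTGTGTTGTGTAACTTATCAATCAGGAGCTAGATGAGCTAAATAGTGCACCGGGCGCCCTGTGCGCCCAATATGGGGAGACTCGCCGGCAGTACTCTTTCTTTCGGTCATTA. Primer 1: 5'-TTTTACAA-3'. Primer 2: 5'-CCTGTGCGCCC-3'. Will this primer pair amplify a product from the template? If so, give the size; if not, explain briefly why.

No product — both primers anneal to the same strand and extend in the same direction.

Primer 1 (TTTTACAA) matches the top strand at positions 57–64 (3' end points downstream).
Primer 2 (CCTGTGCGCCC) also matches the top strand directly, at positions 153–163 — its reverse complement GGGCGCACAGG is not present.
Both primers anneal to the bottom strand with 3' ends pointing the same way, so neither can prime synthesis back toward the other.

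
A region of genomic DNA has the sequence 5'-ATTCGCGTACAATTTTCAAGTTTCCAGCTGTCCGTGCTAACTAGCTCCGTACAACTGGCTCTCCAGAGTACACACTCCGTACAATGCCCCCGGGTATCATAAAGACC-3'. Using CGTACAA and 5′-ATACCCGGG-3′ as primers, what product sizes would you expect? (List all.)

The forward primer CGTACAA matches the top strand at positions 6–12, 48–54, 78–84.
The reverse primer's reverse complement is CCCGGGTAT, matching at positions 89–97.
Each forward site pairs with the reverse site to give a product ending at position 97: sizes 92, 50, 20 bp.

92 bp, 50 bp, 20 bp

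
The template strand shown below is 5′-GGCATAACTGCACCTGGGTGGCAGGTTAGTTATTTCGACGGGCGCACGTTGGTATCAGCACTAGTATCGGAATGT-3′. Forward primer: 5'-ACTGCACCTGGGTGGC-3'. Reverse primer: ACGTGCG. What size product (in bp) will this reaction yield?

The forward primer matches the template at positions 7–22.
Taking the reverse complement of ACGTGCG gives CGCACGT, found at positions 43–49 on the template; the primer anneals here to the top strand with its 3' end pointing upstream.
Product length = (reverse-primer end) − (forward-primer start) + 1 = 49 − 7 + 1 = 43 bp.

43 bp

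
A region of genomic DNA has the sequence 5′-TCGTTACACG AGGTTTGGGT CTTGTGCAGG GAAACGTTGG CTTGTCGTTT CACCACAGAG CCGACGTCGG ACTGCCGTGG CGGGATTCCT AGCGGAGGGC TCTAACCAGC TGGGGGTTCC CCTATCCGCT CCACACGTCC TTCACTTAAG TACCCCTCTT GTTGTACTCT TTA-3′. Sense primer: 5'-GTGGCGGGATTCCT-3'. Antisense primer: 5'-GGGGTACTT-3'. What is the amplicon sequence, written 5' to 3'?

5'-GTGGCGGGATTCCTAGCGGAGGGCTCTAACCAGCTGGGGGTTCCCCTATCCGCTCCACACGTCCTTCACTTAAGTACCCC-3'

Scanning the template, GTGGCGGGATTCCT occurs at positions 77–90; this primer anneals to the bottom strand there with its 3' end pointing downstream.
Taking the reverse complement of GGGGTACTT gives AAGTACCCC, found at positions 148–156 on the template; the primer anneals here to the top strand with its 3' end pointing upstream.
The product is the template from position 77 through 156 (80 bp).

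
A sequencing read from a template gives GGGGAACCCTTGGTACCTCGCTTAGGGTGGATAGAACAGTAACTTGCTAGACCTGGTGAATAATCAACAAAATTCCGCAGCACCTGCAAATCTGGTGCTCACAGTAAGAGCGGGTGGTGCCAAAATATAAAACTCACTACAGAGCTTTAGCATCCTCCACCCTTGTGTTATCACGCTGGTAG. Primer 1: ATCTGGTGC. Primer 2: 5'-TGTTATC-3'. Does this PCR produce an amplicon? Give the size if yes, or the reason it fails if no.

Primer 1 (ATCTGGTGC) matches the top strand at positions 90–98 (3' end points downstream).
Primer 2 (TGTTATC) also matches the top strand directly, at positions 166–172 — its reverse complement GATAACA is not present.
Both primers anneal to the bottom strand with 3' ends pointing the same way, so neither can prime synthesis back toward the other.

No product — both primers anneal to the same strand and extend in the same direction.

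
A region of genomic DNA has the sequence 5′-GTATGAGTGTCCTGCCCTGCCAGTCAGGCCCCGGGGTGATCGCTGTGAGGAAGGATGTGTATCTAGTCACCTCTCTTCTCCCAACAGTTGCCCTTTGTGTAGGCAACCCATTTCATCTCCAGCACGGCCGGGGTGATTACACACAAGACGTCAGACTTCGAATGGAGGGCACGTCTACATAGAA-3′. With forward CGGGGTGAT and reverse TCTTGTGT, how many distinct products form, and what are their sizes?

Two products: 117 bp, 20 bp

The forward primer CGGGGTGAT matches the top strand at positions 32–40, 129–137.
The reverse primer's reverse complement is ACACAAGA, matching at positions 141–148.
Each forward site pairs with the reverse site to give a product ending at position 148: sizes 117, 20 bp.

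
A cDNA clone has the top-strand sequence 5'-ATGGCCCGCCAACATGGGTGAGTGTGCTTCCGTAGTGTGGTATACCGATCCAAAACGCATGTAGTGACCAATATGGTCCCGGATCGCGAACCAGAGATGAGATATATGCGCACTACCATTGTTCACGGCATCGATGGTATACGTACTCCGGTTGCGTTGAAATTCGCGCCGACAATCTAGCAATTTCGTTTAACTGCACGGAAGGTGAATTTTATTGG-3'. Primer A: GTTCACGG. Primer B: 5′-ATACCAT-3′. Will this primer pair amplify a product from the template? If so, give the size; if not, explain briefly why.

Primer A (GTTCACGG) matches the top strand at positions 121–128; it acts as a forward primer.
Primer B's reverse complement is ATGGTAT, matching the top strand at positions 134–140; it acts as a reverse primer.
The 3' ends face each other across positions 121–140, giving a 20 bp product.

Yes — a 20 bp product.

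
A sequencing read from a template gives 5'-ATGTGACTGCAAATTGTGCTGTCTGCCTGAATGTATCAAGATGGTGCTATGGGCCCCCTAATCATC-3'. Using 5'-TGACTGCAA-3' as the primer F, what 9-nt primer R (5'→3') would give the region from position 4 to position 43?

The product's 3' end on the top strand is position 43.
The reverse primer anneals to the top strand over positions 35–43, i.e. to ATCAAGATG.
Its sequence written 5'→3' is the reverse complement: CATCTTGAT.

5'-CATCTTGAT-3'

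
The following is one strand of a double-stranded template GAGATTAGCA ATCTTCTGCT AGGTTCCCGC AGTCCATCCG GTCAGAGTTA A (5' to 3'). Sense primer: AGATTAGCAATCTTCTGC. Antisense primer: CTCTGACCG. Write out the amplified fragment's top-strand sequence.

Scanning the template, AGATTAGCAATCTTCTGC occurs at positions 2–19; this primer anneals to the bottom strand there with its 3' end pointing downstream.
Taking the reverse complement of CTCTGACCG gives CGGTCAGAG, found at positions 39–47 on the template; the primer anneals here to the top strand with its 3' end pointing upstream.
The product is the template from position 2 through 47 (46 bp).

5'-AGATTAGCAATCTTCTGCTAGGTTCCCGCAGTCCATCCGGTCAGAG-3'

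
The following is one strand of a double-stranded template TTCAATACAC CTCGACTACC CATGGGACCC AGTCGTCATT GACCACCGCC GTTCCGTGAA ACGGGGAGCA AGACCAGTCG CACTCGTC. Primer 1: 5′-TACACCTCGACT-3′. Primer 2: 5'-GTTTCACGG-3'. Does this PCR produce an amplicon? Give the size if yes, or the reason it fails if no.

Primer 1 (TACACCTCGACT) matches the top strand at positions 6–17; it acts as a forward primer.
Primer 2's reverse complement is CCGTGAAAC, matching the top strand at positions 54–62; it acts as a reverse primer.
The 3' ends face each other across positions 6–62, giving a 57 bp product.

Yes — a 57 bp product.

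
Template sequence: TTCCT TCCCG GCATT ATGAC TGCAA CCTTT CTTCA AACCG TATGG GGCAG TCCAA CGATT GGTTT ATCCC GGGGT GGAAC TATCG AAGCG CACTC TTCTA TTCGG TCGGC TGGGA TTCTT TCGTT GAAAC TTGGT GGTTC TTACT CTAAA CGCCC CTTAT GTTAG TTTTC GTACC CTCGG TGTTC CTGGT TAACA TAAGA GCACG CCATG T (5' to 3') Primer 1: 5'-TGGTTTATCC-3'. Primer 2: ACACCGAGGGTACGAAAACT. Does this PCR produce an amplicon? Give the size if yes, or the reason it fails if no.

Yes — a 124 bp product.

Primer 1 (TGGTTTATCC) matches the top strand at positions 60–69; it acts as a forward primer.
Primer 2's reverse complement is AGTTTTCGTACCCTCGGTGT, matching the top strand at positions 164–183; it acts as a reverse primer.
The 3' ends face each other across positions 60–183, giving a 124 bp product.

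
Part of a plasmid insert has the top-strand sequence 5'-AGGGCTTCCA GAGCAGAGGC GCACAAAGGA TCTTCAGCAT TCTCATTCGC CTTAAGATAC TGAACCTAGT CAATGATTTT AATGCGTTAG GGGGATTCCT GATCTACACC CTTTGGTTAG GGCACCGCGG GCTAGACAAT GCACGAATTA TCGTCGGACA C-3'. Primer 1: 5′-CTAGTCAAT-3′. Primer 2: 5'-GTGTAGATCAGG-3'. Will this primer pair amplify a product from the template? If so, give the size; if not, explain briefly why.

Primer 1 (CTAGTCAAT) matches the top strand at positions 66–74; it acts as a forward primer.
Primer 2's reverse complement is CCTGATCTACAC, matching the top strand at positions 98–109; it acts as a reverse primer.
The 3' ends face each other across positions 66–109, giving a 44 bp product.

Yes — a 44 bp product.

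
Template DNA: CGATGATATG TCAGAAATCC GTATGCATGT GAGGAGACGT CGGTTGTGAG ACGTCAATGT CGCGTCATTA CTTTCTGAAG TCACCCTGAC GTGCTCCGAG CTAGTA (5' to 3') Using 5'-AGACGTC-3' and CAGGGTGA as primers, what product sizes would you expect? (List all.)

54 bp, 40 bp

The forward primer AGACGTC matches the top strand at positions 35–41, 49–55.
The reverse primer's reverse complement is TCACCCTG, matching at positions 81–88.
Each forward site pairs with the reverse site to give a product ending at position 88: sizes 54, 40 bp.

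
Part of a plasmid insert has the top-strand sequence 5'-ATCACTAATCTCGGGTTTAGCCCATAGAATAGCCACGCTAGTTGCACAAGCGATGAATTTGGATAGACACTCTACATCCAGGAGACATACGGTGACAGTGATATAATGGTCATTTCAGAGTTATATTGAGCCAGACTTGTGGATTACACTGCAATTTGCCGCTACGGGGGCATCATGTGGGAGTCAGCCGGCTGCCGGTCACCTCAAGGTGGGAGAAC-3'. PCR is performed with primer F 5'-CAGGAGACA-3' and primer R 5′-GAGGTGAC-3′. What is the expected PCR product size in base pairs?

127 bp

The forward primer matches the template at positions 79–87.
Taking the reverse complement of GAGGTGAC gives GTCACCTC, found at positions 198–205 on the template; the primer anneals here to the top strand with its 3' end pointing upstream.
The product runs from position 79 to position 205, so its length is 205 − 79 + 1 = 127 bp.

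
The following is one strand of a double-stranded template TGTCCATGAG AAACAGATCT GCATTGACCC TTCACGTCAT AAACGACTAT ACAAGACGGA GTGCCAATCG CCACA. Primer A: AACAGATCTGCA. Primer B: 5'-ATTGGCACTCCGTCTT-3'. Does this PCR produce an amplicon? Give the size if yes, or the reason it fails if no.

Yes — a 57 bp product.

Primer A (AACAGATCTGCA) matches the top strand at positions 12–23; it acts as a forward primer.
Primer B's reverse complement is AAGACGGAGTGCCAAT, matching the top strand at positions 53–68; it acts as a reverse primer.
The 3' ends face each other across positions 12–68, giving a 57 bp product.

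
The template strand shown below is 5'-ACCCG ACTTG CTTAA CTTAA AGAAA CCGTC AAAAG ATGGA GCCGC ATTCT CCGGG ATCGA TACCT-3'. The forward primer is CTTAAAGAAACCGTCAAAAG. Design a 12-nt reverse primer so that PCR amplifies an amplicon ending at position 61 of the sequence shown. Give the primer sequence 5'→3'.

5'-ATCGATCCCGGA-3'

The forward primer binds at positions 16–35; the product's 3' end on the top strand is position 61.
The reverse primer anneals to the top strand over positions 50–61, i.e. to TCCGGGATCGAT.
Its sequence written 5'→3' is the reverse complement: ATCGATCCCGGA.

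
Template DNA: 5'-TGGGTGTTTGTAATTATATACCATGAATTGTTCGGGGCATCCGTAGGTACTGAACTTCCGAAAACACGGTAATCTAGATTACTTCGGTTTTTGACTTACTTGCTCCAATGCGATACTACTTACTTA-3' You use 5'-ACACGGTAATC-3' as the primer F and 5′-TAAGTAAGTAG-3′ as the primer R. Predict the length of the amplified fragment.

63 bp

Scanning the template, ACACGGTAATC occurs at positions 64–74; this primer anneals to the bottom strand there with its 3' end pointing downstream.
Reverse complement of the reverse primer: CTACTTACTTA. This occurs on the top strand at positions 116–126.
Amplicon spans positions 64–126: 63 bp.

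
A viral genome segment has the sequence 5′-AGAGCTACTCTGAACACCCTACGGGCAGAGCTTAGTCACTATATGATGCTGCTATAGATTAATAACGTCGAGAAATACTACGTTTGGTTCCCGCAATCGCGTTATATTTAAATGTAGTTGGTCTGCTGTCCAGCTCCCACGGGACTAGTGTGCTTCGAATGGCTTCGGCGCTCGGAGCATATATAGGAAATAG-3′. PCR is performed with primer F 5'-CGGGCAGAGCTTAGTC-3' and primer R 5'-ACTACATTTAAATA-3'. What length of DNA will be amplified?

Scanning the template, CGGGCAGAGCTTAGTC occurs at positions 22–37; this primer anneals to the bottom strand there with its 3' end pointing downstream.
Reverse complement of the reverse primer: TATTTAAATGTAGT. This occurs on the top strand at positions 105–118.
The product runs from position 22 to position 118, so its length is 118 − 22 + 1 = 97 bp.

97 bp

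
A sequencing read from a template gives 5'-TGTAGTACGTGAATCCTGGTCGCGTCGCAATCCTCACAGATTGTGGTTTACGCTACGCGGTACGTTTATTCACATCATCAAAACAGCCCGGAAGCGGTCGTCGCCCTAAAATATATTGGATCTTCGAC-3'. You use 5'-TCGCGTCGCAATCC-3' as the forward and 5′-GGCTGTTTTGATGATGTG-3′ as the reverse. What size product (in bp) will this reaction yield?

Scanning the template, TCGCGTCGCAATCC occurs at positions 20–33; this primer anneals to the bottom strand there with its 3' end pointing downstream.
Reverse complement of the reverse primer: CACATCATCAAAACAGCC. This occurs on the top strand at positions 71–88.
Amplicon spans positions 20–88: 69 bp.

69 bp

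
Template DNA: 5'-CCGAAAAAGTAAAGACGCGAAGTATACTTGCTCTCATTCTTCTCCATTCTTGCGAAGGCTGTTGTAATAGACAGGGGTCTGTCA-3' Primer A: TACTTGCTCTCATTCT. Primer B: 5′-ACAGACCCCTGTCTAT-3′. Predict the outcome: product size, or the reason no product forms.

Yes — a 58 bp product.

Primer A (TACTTGCTCTCATTCT) matches the top strand at positions 25–40; it acts as a forward primer.
Primer B's reverse complement is ATAGACAGGGGTCTGT, matching the top strand at positions 67–82; it acts as a reverse primer.
The 3' ends face each other across positions 25–82, giving a 58 bp product.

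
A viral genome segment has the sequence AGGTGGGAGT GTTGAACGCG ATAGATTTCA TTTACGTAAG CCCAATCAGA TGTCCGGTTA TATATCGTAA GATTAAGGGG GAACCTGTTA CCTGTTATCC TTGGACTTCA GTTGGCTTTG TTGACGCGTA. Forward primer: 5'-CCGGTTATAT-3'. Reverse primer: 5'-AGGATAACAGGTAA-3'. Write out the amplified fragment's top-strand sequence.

The forward primer matches the template at positions 54–63.
Taking the reverse complement of AGGATAACAGGTAA gives TTACCTGTTATCCT, found at positions 88–101 on the template; the primer anneals here to the top strand with its 3' end pointing upstream.
The product is the template from position 54 through 101 (48 bp).

5'-CCGGTTATATATCGTAAGATTAAGGGGGAACCTGTTACCTGTTATCCT-3'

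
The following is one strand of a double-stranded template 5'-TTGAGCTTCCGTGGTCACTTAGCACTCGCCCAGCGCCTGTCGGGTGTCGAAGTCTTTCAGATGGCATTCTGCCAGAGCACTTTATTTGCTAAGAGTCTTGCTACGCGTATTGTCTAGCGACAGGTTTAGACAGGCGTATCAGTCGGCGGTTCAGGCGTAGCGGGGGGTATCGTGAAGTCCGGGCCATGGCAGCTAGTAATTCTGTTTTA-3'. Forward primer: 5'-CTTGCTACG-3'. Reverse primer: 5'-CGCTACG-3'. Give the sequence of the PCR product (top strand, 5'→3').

Forward primer CTTGCTACG is found on the top strand at positions 97–105.
The reverse primer's reverse complement is CGTAGCG, which matches the template at positions 156–162.
The product is the template from position 97 through 162 (66 bp).

5'-CTTGCTACGCGTATTGTCTAGCGACAGGTTTAGACAGGCGTATCAGTCGGCGGTTCAGGCGTAGCG-3'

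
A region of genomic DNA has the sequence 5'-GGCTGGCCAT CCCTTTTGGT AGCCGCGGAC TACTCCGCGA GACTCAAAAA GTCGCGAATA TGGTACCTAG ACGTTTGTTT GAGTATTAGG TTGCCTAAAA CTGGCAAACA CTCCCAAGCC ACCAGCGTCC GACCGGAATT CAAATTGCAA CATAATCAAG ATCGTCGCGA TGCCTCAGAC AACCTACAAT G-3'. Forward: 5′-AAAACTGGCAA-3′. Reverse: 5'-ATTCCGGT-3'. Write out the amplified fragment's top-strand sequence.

5'-AAAACTGGCAAACACTCCCAAGCCACCAGCGTCCGACCGGAAT-3'

Scanning the template, AAAACTGGCAA occurs at positions 97–107; this primer anneals to the bottom strand there with its 3' end pointing downstream.
The reverse primer's reverse complement is ACCGGAAT, which matches the template at positions 132–139.
The product is the template from position 97 through 139 (43 bp).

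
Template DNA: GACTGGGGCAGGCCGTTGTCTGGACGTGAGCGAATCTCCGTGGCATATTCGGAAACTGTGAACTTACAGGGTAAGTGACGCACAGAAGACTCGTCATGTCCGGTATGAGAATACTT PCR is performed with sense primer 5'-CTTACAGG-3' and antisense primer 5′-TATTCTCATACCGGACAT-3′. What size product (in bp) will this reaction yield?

51 bp

Forward primer CTTACAGG is found on the top strand at positions 63–70.
Taking the reverse complement of TATTCTCATACCGGACAT gives ATGTCCGGTATGAGAATA, found at positions 96–113 on the template; the primer anneals here to the top strand with its 3' end pointing upstream.
Amplicon spans positions 63–113: 51 bp.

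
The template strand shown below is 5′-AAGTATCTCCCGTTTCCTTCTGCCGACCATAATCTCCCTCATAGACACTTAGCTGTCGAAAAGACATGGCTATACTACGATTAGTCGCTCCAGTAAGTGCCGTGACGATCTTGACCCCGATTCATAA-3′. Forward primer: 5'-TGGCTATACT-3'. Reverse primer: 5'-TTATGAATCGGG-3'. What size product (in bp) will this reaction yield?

61 bp

The forward primer matches the template at positions 67–76.
The reverse primer's reverse complement is CCCGATTCATAA, which matches the template at positions 116–127.
The product runs from position 67 to position 127, so its length is 127 − 67 + 1 = 61 bp.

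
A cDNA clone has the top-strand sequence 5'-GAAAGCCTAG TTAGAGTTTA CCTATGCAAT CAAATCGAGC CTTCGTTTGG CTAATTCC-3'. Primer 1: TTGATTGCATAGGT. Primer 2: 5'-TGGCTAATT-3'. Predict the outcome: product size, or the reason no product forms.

No product — the primers' 3' ends point away from each other.

Primer 1 (TTGATTGCATAGGT) has reverse complement ACCTATGCAATCAA, which matches the top strand at positions 20–33; primer 1 anneals to the top strand there with its 3' end pointing upstream toward position 20.
Primer 2 (TGGCTAATT) matches the top strand directly at positions 48–56; it anneals to the bottom strand with its 3' end pointing downstream toward position 56.
The 3' ends diverge (primer 1 extends toward position 1, primer 2 toward position 58), so the primers never converge on a shared product.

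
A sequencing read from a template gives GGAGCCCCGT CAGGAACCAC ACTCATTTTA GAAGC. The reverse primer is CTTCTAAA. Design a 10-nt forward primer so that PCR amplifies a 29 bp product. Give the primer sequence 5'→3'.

The reverse primer's reverse complement TTTAGAAG matches the template at positions 27–34, so the product ends at position 34.
A 29 bp product then starts at position 34 − 29 + 1 = 6.
The forward primer is identical to the top strand there: CCCGTCAGGA.

5'-CCCGTCAGGA-3'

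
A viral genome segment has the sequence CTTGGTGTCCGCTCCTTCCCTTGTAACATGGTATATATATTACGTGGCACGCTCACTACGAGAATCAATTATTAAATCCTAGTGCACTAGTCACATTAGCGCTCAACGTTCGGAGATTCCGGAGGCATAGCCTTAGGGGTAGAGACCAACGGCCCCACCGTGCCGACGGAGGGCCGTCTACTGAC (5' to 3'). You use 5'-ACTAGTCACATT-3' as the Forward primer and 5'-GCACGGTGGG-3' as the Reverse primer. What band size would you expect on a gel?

Forward primer ACTAGTCACATT is found on the top strand at positions 86–97.
Reverse complement of the reverse primer: CCCACCGTGC. This occurs on the top strand at positions 154–163.
Product length = (reverse-primer end) − (forward-primer start) + 1 = 163 − 86 + 1 = 78 bp.

78 bp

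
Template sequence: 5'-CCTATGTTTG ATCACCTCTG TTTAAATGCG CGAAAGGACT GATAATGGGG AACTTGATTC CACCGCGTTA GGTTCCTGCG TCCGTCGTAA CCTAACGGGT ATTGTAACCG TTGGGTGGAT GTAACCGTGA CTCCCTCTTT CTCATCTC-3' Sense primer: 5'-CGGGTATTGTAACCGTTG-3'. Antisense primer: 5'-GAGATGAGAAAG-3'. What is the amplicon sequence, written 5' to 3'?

Forward primer CGGGTATTGTAACCGTTG is found on the top strand at positions 96–113.
The reverse primer's reverse complement is CTTTCTCATCTC, which matches the template at positions 137–148.
The product is the template from position 96 through 148 (53 bp).

5'-CGGGTATTGTAACCGTTGGGTGGATGTAACCGTGACTCCCTCTTTCTCATCTC-3'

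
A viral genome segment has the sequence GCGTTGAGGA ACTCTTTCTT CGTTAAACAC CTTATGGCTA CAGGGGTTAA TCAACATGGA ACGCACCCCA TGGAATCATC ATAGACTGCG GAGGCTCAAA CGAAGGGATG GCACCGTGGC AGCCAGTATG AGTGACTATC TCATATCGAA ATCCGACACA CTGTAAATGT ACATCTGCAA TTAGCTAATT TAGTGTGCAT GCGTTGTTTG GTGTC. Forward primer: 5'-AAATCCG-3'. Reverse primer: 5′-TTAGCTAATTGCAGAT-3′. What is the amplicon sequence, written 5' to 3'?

The forward primer matches the template at positions 149–155.
Taking the reverse complement of TTAGCTAATTGCAGAT gives ATCTGCAATTAGCTAA, found at positions 173–188 on the template; the primer anneals here to the top strand with its 3' end pointing upstream.
The product is the template from position 149 through 188 (40 bp).

5'-AAATCCGACACACTGTAAATGTACATCTGCAATTAGCTAA-3'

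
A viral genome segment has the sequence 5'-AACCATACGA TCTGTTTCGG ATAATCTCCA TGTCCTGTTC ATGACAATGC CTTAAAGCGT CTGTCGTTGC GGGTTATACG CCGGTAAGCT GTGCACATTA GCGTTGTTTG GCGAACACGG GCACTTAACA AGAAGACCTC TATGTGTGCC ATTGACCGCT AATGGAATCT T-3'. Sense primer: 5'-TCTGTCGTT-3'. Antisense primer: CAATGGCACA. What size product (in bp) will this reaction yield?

95 bp

Scanning the template, TCTGTCGTT occurs at positions 60–68; this primer anneals to the bottom strand there with its 3' end pointing downstream.
Taking the reverse complement of CAATGGCACA gives TGTGCCATTG, found at positions 145–154 on the template; the primer anneals here to the top strand with its 3' end pointing upstream.
The product runs from position 60 to position 154, so its length is 154 − 60 + 1 = 95 bp.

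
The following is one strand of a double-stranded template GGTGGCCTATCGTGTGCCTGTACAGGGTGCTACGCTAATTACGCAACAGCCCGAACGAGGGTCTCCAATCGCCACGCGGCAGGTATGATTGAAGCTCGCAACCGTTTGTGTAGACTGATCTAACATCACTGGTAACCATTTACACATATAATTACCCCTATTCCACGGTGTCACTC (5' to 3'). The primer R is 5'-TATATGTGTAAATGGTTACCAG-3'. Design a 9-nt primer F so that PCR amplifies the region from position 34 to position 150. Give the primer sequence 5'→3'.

5'-GCTAATTAC-3'

The reverse primer's reverse complement CTGGTAACCATTTACACATATA matches the template at positions 129–150; the product starts at position 34.
The forward primer is identical to the top strand over positions 34–42: GCTAATTAC.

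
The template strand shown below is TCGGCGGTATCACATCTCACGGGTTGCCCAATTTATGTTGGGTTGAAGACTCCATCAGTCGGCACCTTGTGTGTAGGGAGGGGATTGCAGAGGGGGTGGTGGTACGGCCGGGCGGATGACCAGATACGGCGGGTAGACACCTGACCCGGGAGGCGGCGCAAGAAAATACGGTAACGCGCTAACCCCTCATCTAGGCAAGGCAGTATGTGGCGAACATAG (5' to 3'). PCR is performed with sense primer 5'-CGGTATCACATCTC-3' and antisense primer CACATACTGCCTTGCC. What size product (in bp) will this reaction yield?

Forward primer CGGTATCACATCTC is found on the top strand at positions 5–18.
Taking the reverse complement of CACATACTGCCTTGCC gives GGCAAGGCAGTATGTG, found at positions 194–209 on the template; the primer anneals here to the top strand with its 3' end pointing upstream.
Amplicon spans positions 5–209: 205 bp.

205 bp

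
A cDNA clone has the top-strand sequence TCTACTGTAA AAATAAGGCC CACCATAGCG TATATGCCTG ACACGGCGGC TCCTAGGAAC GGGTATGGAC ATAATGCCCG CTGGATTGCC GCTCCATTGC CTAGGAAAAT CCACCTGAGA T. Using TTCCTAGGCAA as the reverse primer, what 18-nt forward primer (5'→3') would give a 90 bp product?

The reverse primer's reverse complement TTGCCTAGGAA matches the template at positions 97–107, so the product ends at position 107.
A 90 bp product then starts at position 107 − 90 + 1 = 18.
The forward primer is identical to the top strand there: GCCCACCATAGCGTATAT.

5'-GCCCACCATAGCGTATAT-3'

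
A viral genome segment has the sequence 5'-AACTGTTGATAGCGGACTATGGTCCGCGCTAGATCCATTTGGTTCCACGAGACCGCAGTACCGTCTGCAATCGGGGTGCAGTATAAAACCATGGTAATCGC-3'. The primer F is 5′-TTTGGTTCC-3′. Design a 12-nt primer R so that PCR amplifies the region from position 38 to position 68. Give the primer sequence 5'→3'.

5'-GCAGACGGTACT-3'

The product's 3' end on the top strand is position 68.
The reverse primer anneals to the top strand over positions 57–68, i.e. to AGTACCGTCTGC.
Its sequence written 5'→3' is the reverse complement: GCAGACGGTACT.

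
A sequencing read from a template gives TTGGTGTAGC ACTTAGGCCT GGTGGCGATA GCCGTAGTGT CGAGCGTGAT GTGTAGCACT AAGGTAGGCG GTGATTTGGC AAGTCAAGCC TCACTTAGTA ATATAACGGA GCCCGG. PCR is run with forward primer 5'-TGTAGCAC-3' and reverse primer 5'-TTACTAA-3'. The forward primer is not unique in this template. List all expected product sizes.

The forward primer TGTAGCAC matches the top strand at positions 5–12, 52–59.
The reverse primer's reverse complement is TTAGTAA, matching at positions 95–101.
Each forward site pairs with the reverse site to give a product ending at position 101: sizes 97, 50 bp.

97 bp, 50 bp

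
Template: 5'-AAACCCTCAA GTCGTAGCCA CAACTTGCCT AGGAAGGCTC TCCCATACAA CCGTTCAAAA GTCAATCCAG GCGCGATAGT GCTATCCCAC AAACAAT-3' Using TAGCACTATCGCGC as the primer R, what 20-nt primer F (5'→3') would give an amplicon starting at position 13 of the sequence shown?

The reverse primer's reverse complement GCGCGATAGTGCTA matches the template at positions 71–84; the product starts at position 13.
The forward primer is identical to the top strand over positions 13–32: CGTAGCCACAACTTGCCTAG.

5'-CGTAGCCACAACTTGCCTAG-3'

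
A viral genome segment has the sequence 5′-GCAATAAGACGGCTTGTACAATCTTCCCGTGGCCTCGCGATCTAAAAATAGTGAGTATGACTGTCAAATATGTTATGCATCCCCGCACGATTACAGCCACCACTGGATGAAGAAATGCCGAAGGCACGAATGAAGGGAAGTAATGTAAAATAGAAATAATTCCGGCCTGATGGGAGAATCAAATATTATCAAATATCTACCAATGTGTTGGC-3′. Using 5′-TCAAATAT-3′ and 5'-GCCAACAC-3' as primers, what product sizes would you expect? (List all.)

The forward primer TCAAATAT matches the top strand at positions 64–71, 179–186, 189–196.
The reverse primer's reverse complement is GTGTTGGC, matching at positions 205–212.
Each forward site pairs with the reverse site to give a product ending at position 212: sizes 149, 34, 24 bp.

149 bp, 34 bp, 24 bp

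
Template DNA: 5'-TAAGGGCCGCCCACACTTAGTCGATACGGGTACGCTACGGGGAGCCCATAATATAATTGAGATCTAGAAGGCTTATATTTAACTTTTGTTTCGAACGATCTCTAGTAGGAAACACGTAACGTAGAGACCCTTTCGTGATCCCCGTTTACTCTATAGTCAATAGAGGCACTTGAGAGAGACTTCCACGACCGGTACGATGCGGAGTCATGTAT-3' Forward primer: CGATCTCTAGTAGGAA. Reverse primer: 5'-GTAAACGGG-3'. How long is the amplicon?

54 bp

Scanning the template, CGATCTCTAGTAGGAA occurs at positions 96–111; this primer anneals to the bottom strand there with its 3' end pointing downstream.
Taking the reverse complement of GTAAACGGG gives CCCGTTTAC, found at positions 141–149 on the template; the primer anneals here to the top strand with its 3' end pointing upstream.
Product length = (reverse-primer end) − (forward-primer start) + 1 = 149 − 96 + 1 = 54 bp.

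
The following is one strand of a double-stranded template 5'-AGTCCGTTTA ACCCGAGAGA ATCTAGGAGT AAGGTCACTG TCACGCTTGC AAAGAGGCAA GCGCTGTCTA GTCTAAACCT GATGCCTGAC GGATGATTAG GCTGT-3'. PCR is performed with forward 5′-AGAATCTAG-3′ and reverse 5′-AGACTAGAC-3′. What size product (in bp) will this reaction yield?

The forward primer matches the template at positions 18–26.
Reverse complement of the reverse primer: GTCTAGTCT. This occurs on the top strand at positions 66–74.
Amplicon spans positions 18–74: 57 bp.

57 bp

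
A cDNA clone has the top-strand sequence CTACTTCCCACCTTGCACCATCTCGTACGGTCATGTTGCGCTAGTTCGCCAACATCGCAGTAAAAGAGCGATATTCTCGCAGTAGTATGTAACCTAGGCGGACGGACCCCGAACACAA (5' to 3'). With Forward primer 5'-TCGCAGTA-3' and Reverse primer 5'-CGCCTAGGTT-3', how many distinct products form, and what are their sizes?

The forward primer TCGCAGTA matches the top strand at positions 55–62, 77–84.
The reverse primer's reverse complement is AACCTAGGCG, matching at positions 91–100.
Each forward site pairs with the reverse site to give a product ending at position 100: sizes 46, 24 bp.

Two products: 46 bp, 24 bp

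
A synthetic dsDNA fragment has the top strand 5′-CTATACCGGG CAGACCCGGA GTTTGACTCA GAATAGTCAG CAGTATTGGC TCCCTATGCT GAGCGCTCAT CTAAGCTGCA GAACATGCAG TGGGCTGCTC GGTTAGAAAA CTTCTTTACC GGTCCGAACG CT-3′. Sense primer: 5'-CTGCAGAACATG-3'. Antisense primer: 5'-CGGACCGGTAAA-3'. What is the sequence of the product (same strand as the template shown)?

5'-CTGCAGAACATGCAGTGGGCTGCTCGGTTAGAAAACTTCTTTACCGGTCCG-3'

Scanning the template, CTGCAGAACATG occurs at positions 76–87; this primer anneals to the bottom strand there with its 3' end pointing downstream.
Reverse complement of the reverse primer: TTTACCGGTCCG. This occurs on the top strand at positions 115–126.
The product is the template from position 76 through 126 (51 bp).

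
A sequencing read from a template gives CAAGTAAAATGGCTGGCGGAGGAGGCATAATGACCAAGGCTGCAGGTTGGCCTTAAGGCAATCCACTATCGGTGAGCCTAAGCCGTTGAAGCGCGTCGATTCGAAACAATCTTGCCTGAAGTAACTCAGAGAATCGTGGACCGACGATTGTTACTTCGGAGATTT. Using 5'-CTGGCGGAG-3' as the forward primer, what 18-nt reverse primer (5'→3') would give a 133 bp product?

5'-GTCGGTCCACGATTCTCT-3'

The forward primer binds at positions 13–21, so a 133 bp product ends at position 13 + 133 − 1 = 145.
The reverse primer anneals to the top strand over positions 128–145, i.e. to AGAGAATCGTGGACCGAC.
Its sequence written 5'→3' is the reverse complement: GTCGGTCCACGATTCTCT.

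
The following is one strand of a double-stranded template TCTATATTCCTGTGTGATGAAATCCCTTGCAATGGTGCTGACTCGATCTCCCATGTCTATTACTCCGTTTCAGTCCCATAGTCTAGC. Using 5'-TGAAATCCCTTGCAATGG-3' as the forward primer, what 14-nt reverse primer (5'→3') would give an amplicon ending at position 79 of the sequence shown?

5'-ATGGGACTGAAACG-3'

The forward primer binds at positions 18–35; the product's 3' end on the top strand is position 79.
The reverse primer anneals to the top strand over positions 66–79, i.e. to CGTTTCAGTCCCAT.
Its sequence written 5'→3' is the reverse complement: ATGGGACTGAAACG.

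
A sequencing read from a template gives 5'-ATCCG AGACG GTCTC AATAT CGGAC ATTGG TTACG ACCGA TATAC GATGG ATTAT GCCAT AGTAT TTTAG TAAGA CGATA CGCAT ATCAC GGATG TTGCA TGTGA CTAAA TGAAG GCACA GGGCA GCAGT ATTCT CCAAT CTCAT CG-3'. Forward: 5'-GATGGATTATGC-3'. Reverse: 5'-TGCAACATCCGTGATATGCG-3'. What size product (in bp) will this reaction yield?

Scanning the template, GATGGATTATGC occurs at positions 46–57; this primer anneals to the bottom strand there with its 3' end pointing downstream.
The reverse primer's reverse complement is CGCATATCACGGATGTTGCA, which matches the template at positions 81–100.
Product length = (reverse-primer end) − (forward-primer start) + 1 = 100 − 46 + 1 = 55 bp.

55 bp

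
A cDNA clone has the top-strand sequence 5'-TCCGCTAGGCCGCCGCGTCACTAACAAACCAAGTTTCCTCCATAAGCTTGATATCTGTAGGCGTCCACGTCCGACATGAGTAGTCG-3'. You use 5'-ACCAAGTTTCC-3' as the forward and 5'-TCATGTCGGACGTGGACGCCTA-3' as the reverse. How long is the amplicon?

The forward primer matches the template at positions 28–38.
Reverse complement of the reverse primer: TAGGCGTCCACGTCCGACATGA. This occurs on the top strand at positions 58–79.
Product length = (reverse-primer end) − (forward-primer start) + 1 = 79 − 28 + 1 = 52 bp.

52 bp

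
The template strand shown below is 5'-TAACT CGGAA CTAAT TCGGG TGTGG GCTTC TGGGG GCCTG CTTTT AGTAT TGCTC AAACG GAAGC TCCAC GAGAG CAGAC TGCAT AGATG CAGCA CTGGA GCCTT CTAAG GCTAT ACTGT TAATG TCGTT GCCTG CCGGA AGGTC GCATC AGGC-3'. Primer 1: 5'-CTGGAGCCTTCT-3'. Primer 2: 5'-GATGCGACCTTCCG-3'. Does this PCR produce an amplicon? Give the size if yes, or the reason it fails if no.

Primer 1 (CTGGAGCCTTCT) matches the top strand at positions 96–107; it acts as a forward primer.
Primer 2's reverse complement is CGGAAGGTCGCATC, matching the top strand at positions 137–150; it acts as a reverse primer.
The 3' ends face each other across positions 96–150, giving a 55 bp product.

Yes — a 55 bp product.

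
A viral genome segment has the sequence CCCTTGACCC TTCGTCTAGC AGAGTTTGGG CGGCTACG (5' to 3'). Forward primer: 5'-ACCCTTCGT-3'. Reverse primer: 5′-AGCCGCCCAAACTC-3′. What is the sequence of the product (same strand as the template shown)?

The forward primer matches the template at positions 7–15.
Taking the reverse complement of AGCCGCCCAAACTC gives GAGTTTGGGCGGCT, found at positions 22–35 on the template; the primer anneals here to the top strand with its 3' end pointing upstream.
The product is the template from position 7 through 35 (29 bp).

5'-ACCCTTCGTCTAGCAGAGTTTGGGCGGCT-3'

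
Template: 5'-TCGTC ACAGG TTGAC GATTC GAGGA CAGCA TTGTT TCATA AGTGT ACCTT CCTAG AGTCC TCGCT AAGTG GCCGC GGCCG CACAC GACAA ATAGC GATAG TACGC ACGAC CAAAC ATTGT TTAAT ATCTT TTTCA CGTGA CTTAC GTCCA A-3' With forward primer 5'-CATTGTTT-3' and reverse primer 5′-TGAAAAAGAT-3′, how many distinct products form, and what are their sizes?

The forward primer CATTGTTT matches the top strand at positions 29–36, 115–122.
The reverse primer's reverse complement is ATCTTTTTCA, matching at positions 126–135.
Each forward site pairs with the reverse site to give a product ending at position 135: sizes 107, 21 bp.

Two products: 107 bp, 21 bp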